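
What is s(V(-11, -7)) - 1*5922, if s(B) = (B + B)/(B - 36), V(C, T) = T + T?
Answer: -148036/25 ≈ -5921.4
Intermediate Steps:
V(C, T) = 2*T
s(B) = 2*B/(-36 + B) (s(B) = (2*B)/(-36 + B) = 2*B/(-36 + B))
s(V(-11, -7)) - 1*5922 = 2*(2*(-7))/(-36 + 2*(-7)) - 1*5922 = 2*(-14)/(-36 - 14) - 5922 = 2*(-14)/(-50) - 5922 = 2*(-14)*(-1/50) - 5922 = 14/25 - 5922 = -148036/25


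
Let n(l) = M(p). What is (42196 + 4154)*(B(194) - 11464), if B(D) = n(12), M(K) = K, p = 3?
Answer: -531217350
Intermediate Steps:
n(l) = 3
B(D) = 3
(42196 + 4154)*(B(194) - 11464) = (42196 + 4154)*(3 - 11464) = 46350*(-11461) = -531217350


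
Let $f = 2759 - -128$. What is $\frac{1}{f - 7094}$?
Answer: $- \frac{1}{4207} \approx -0.0002377$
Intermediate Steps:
$f = 2887$ ($f = 2759 + 128 = 2887$)
$\frac{1}{f - 7094} = \frac{1}{2887 - 7094} = \frac{1}{-4207} = - \frac{1}{4207}$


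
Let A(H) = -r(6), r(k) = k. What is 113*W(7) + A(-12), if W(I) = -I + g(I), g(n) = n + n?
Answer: 785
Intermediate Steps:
g(n) = 2*n
W(I) = I (W(I) = -I + 2*I = I)
A(H) = -6 (A(H) = -1*6 = -6)
113*W(7) + A(-12) = 113*7 - 6 = 791 - 6 = 785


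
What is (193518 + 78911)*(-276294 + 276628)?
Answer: 90991286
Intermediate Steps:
(193518 + 78911)*(-276294 + 276628) = 272429*334 = 90991286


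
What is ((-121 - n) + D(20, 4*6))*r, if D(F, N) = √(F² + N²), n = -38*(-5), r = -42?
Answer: 13062 - 168*√61 ≈ 11750.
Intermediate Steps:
n = 190
((-121 - n) + D(20, 4*6))*r = ((-121 - 1*190) + √(20² + (4*6)²))*(-42) = ((-121 - 190) + √(400 + 24²))*(-42) = (-311 + √(400 + 576))*(-42) = (-311 + √976)*(-42) = (-311 + 4*√61)*(-42) = 13062 - 168*√61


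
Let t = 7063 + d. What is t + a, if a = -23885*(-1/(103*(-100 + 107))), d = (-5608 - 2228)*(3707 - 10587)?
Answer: 38875437588/721 ≈ 5.3919e+7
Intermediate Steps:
d = 53911680 (d = -7836*(-6880) = 53911680)
a = 23885/721 (a = -23885/((-103*7)) = -23885/(-721) = -23885*(-1/721) = 23885/721 ≈ 33.128)
t = 53918743 (t = 7063 + 53911680 = 53918743)
t + a = 53918743 + 23885/721 = 38875437588/721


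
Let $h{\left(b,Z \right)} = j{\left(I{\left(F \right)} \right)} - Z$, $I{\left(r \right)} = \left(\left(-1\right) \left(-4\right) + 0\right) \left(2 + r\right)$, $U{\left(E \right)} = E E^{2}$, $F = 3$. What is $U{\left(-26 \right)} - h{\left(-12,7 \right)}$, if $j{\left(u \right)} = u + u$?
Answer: $-17609$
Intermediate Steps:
$U{\left(E \right)} = E^{3}$
$I{\left(r \right)} = 8 + 4 r$ ($I{\left(r \right)} = \left(4 + 0\right) \left(2 + r\right) = 4 \left(2 + r\right) = 8 + 4 r$)
$j{\left(u \right)} = 2 u$
$h{\left(b,Z \right)} = 40 - Z$ ($h{\left(b,Z \right)} = 2 \left(8 + 4 \cdot 3\right) - Z = 2 \left(8 + 12\right) - Z = 2 \cdot 20 - Z = 40 - Z$)
$U{\left(-26 \right)} - h{\left(-12,7 \right)} = \left(-26\right)^{3} - \left(40 - 7\right) = -17576 - \left(40 - 7\right) = -17576 - 33 = -17609$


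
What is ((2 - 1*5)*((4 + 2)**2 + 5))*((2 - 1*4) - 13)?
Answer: 1845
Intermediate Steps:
((2 - 1*5)*((4 + 2)**2 + 5))*((2 - 1*4) - 13) = ((2 - 5)*(6**2 + 5))*((2 - 4) - 13) = (-3*(36 + 5))*(-2 - 13) = -3*41*(-15) = -123*(-15) = 1845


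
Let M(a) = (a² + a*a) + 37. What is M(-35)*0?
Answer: 0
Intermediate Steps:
M(a) = 37 + 2*a² (M(a) = (a² + a²) + 37 = 2*a² + 37 = 37 + 2*a²)
M(-35)*0 = (37 + 2*(-35)²)*0 = (37 + 2*1225)*0 = (37 + 2450)*0 = 2487*0 = 0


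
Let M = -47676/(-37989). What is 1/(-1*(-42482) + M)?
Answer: 12663/537965458 ≈ 2.3539e-5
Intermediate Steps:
M = 15892/12663 (M = -47676*(-1/37989) = 15892/12663 ≈ 1.2550)
1/(-1*(-42482) + M) = 1/(-1*(-42482) + 15892/12663) = 1/(42482 + 15892/12663) = 1/(537965458/12663) = 12663/537965458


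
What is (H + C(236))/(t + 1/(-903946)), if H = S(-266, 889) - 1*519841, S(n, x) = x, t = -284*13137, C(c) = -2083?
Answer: 470987504110/3372539362969 ≈ 0.13965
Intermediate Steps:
t = -3730908
H = -518952 (H = 889 - 1*519841 = 889 - 519841 = -518952)
(H + C(236))/(t + 1/(-903946)) = (-518952 - 2083)/(-3730908 + 1/(-903946)) = -521035/(-3730908 - 1/903946) = -521035/(-3372539362969/903946) = -521035*(-903946/3372539362969) = 470987504110/3372539362969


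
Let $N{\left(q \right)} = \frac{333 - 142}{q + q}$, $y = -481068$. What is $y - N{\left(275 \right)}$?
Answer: $- \frac{264587591}{550} \approx -4.8107 \cdot 10^{5}$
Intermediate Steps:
$N{\left(q \right)} = \frac{191}{2 q}$
$y - N{\left(275 \right)} = -481068 - \frac{191}{2 \cdot 275} = -481068 - \frac{191}{2} \cdot \frac{1}{275} = -481068 - \frac{191}{550} = - \frac{264587591}{550}$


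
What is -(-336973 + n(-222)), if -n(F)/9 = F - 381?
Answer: 331546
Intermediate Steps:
n(F) = 3429 - 9*F (n(F) = -9*(F - 381) = -9*(-381 + F) = 3429 - 9*F)
-(-336973 + n(-222)) = -(-336973 + (3429 - 9*(-222))) = -(-336973 + (3429 + 1998)) = -(-336973 + 5427) = -1*(-331546) = 331546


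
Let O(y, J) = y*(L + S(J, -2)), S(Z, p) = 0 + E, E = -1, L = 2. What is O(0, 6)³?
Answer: 0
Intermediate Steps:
S(Z, p) = -1 (S(Z, p) = 0 - 1 = -1)
O(y, J) = y (O(y, J) = y*(2 - 1) = y*1 = y)
O(0, 6)³ = 0³ = 0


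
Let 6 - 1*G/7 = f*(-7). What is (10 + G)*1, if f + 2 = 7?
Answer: 297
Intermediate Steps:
f = 5 (f = -2 + 7 = 5)
G = 287 (G = 42 - 35*(-7) = 42 - 7*(-35) = 42 + 245 = 287)
(10 + G)*1 = (10 + 287)*1 = 297*1 = 297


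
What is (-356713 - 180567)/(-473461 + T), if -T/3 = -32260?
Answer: 537280/376681 ≈ 1.4264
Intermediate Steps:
T = 96780 (T = -3*(-32260) = 96780)
(-356713 - 180567)/(-473461 + T) = (-356713 - 180567)/(-473461 + 96780) = -537280/(-376681) = -537280*(-1/376681) = 537280/376681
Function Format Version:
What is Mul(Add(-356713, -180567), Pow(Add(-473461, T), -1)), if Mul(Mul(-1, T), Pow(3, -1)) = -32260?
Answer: Rational(537280, 376681) ≈ 1.4264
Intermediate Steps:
T = 96780 (T = Mul(-3, -32260) = 96780)
Mul(Add(-356713, -180567), Pow(Add(-473461, T), -1)) = Mul(Add(-356713, -180567), Pow(Add(-473461, 96780), -1)) = Mul(-537280, Pow(-376681, -1)) = Mul(-537280, Rational(-1, 376681)) = Rational(537280, 376681)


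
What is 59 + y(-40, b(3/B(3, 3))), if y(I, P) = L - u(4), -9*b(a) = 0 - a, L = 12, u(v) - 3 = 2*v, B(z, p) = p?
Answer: 60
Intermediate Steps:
u(v) = 3 + 2*v
b(a) = a/9 (b(a) = -(0 - a)/9 = -(-1)*a/9 = a/9)
y(I, P) = 1 (y(I, P) = 12 - (3 + 2*4) = 12 - (3 + 8) = 12 - 1*11 = 12 - 11 = 1)
59 + y(-40, b(3/B(3, 3))) = 59 + 1 = 60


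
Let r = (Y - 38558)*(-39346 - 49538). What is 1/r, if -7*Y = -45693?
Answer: 7/19928948292 ≈ 3.5125e-10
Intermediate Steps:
Y = 45693/7 (Y = -1/7*(-45693) = 45693/7 ≈ 6527.6)
r = 19928948292/7 (r = (45693/7 - 38558)*(-39346 - 49538) = -224213/7*(-88884) = 19928948292/7 ≈ 2.8470e+9)
1/r = 1/(19928948292/7) = 7/19928948292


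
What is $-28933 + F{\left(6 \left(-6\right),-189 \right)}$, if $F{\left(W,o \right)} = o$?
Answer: $-29122$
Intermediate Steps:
$-28933 + F{\left(6 \left(-6\right),-189 \right)} = -28933 - 189 = -29122$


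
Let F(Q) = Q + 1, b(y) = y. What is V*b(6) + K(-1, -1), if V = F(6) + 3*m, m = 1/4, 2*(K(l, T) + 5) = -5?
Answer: 39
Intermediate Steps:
K(l, T) = -15/2 (K(l, T) = -5 + (½)*(-5) = -5 - 5/2 = -15/2)
F(Q) = 1 + Q
m = ¼ ≈ 0.25000
V = 31/4 (V = (1 + 6) + 3*(¼) = 7 + ¾ = 31/4 ≈ 7.7500)
V*b(6) + K(-1, -1) = (31/4)*6 - 15/2 = 93/2 - 15/2 = 39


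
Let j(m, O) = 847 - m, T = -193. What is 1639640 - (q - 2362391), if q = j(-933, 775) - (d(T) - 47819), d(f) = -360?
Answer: 3952072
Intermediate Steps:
q = 49959 (q = (847 - 1*(-933)) - (-360 - 47819) = (847 + 933) - 1*(-48179) = 1780 + 48179 = 49959)
1639640 - (q - 2362391) = 1639640 - (49959 - 2362391) = 1639640 - 1*(-2312432) = 1639640 + 2312432 = 3952072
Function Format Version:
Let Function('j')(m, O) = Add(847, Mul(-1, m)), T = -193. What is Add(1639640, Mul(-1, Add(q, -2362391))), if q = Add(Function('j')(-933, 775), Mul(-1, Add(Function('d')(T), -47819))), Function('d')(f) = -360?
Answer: 3952072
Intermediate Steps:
q = 49959 (q = Add(Add(847, Mul(-1, -933)), Mul(-1, Add(-360, -47819))) = Add(Add(847, 933), Mul(-1, -48179)) = Add(1780, 48179) = 49959)
Add(1639640, Mul(-1, Add(q, -2362391))) = Add(1639640, Mul(-1, Add(49959, -2362391))) = Add(1639640, Mul(-1, -2312432)) = Add(1639640, 2312432) = 3952072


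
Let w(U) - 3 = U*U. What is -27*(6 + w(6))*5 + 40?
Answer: -6035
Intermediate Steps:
w(U) = 3 + U**2 (w(U) = 3 + U*U = 3 + U**2)
-27*(6 + w(6))*5 + 40 = -27*(6 + (3 + 6**2))*5 + 40 = -27*(6 + (3 + 36))*5 + 40 = -27*(6 + 39)*5 + 40 = -1215*5 + 40 = -27*225 + 40 = -6075 + 40 = -6035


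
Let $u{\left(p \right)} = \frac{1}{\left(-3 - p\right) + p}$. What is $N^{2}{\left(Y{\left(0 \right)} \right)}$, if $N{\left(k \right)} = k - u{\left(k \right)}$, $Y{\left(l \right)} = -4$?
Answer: $\frac{121}{9} \approx 13.444$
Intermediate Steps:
$u{\left(p \right)} = - \frac{1}{3}$ ($u{\left(p \right)} = \frac{1}{-3} = - \frac{1}{3}$)
$N{\left(k \right)} = \frac{1}{3} + k$ ($N{\left(k \right)} = k - - \frac{1}{3} = k + \frac{1}{3} = \frac{1}{3} + k$)
$N^{2}{\left(Y{\left(0 \right)} \right)} = \left(\frac{1}{3} - 4\right)^{2} = \left(- \frac{11}{3}\right)^{2} = \frac{121}{9}$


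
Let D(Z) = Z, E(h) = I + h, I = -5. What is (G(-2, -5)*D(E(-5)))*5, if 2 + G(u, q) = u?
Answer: 200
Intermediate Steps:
G(u, q) = -2 + u
E(h) = -5 + h
(G(-2, -5)*D(E(-5)))*5 = ((-2 - 2)*(-5 - 5))*5 = -4*(-10)*5 = 40*5 = 200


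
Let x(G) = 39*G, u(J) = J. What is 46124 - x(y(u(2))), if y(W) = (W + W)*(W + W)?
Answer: 45500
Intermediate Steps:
y(W) = 4*W² (y(W) = (2*W)*(2*W) = 4*W²)
46124 - x(y(u(2))) = 46124 - 39*4*2² = 46124 - 39*4*4 = 46124 - 39*16 = 46124 - 1*624 = 46124 - 624 = 45500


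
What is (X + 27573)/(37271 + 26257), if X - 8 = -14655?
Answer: 6463/31764 ≈ 0.20347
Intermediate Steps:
X = -14647 (X = 8 - 14655 = -14647)
(X + 27573)/(37271 + 26257) = (-14647 + 27573)/(37271 + 26257) = 12926/63528 = 12926*(1/63528) = 6463/31764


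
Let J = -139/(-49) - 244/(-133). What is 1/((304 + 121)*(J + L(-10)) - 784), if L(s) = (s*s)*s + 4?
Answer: -931/392973879 ≈ -2.3691e-6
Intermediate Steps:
L(s) = 4 + s³ (L(s) = s²*s + 4 = s³ + 4 = 4 + s³)
J = 4349/931 (J = -139*(-1/49) - 244*(-1/133) = 139/49 + 244/133 = 4349/931 ≈ 4.6713)
1/((304 + 121)*(J + L(-10)) - 784) = 1/((304 + 121)*(4349/931 + (4 + (-10)³)) - 784) = 1/(425*(4349/931 + (4 - 1000)) - 784) = 1/(425*(4349/931 - 996) - 784) = 1/(425*(-922927/931) - 784) = 1/(-392243975/931 - 784) = 1/(-392973879/931) = -931/392973879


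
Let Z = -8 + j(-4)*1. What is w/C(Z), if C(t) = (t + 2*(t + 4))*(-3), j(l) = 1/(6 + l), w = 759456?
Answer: 506304/29 ≈ 17459.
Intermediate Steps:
Z = -15/2 (Z = -8 + 1/(6 - 4) = -8 + 1/2 = -15/2 ≈ -7.5000)
C(t) = -24 - 9*t (C(t) = (t + 2*(4 + t))*(-3) = (t + (8 + 2*t))*(-3) = (8 + 3*t)*(-3) = -24 - 9*t)
w/C(Z) = 759456/(-24 - 9*(-15/2)) = 759456/(-24 + 135/2) = 759456/(87/2) = 759456*(2/87) = 506304/29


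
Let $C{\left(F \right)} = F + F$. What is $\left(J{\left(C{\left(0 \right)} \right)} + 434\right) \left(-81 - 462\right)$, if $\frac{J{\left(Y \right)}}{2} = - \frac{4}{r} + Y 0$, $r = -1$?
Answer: $-240006$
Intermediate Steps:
$C{\left(F \right)} = 2 F$
$J{\left(Y \right)} = 8$ ($J{\left(Y \right)} = 2 \left(- \frac{4}{-1} + Y 0\right) = 2 \left(\left(-4\right) \left(-1\right) + 0\right) = 2 \left(4 + 0\right) = 2 \cdot 4 = 8$)
$\left(J{\left(C{\left(0 \right)} \right)} + 434\right) \left(-81 - 462\right) = \left(8 + 434\right) \left(-81 - 462\right) = 442 \left(-543\right) = -240006$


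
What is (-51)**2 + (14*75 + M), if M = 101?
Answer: 3752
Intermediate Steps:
(-51)**2 + (14*75 + M) = (-51)**2 + (14*75 + 101) = 2601 + (1050 + 101) = 2601 + 1151 = 3752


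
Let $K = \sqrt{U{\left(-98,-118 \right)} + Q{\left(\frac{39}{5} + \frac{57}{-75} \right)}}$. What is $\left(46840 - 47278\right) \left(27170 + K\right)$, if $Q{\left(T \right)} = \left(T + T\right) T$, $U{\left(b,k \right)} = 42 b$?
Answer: $-11900460 - \frac{876 i \sqrt{627637}}{25} \approx -1.19 \cdot 10^{7} - 27760.0 i$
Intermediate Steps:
$Q{\left(T \right)} = 2 T^{2}$ ($Q{\left(T \right)} = 2 T T = 2 T^{2}$)
$K = \frac{2 i \sqrt{627637}}{25}$ ($K = \sqrt{42 \left(-98\right) + 2 \left(\frac{39}{5} + \frac{57}{-75}\right)^{2}} = \sqrt{-4116 + 2 \left(39 \cdot \frac{1}{5} + 57 \left(- \frac{1}{75}\right)\right)^{2}} = \sqrt{-4116 + 2 \left(\frac{39}{5} - \frac{19}{25}\right)^{2}} = \sqrt{-4116 + 2 \left(\frac{176}{25}\right)^{2}} = \sqrt{-4116 + 2 \cdot \frac{30976}{625}} = \sqrt{-4116 + \frac{61952}{625}} = \sqrt{- \frac{2510548}{625}} = \frac{2 i \sqrt{627637}}{25} \approx 63.379 i$)
$\left(46840 - 47278\right) \left(27170 + K\right) = \left(46840 - 47278\right) \left(27170 + \frac{2 i \sqrt{627637}}{25}\right) = - 438 \left(27170 + \frac{2 i \sqrt{627637}}{25}\right) = -11900460 - \frac{876 i \sqrt{627637}}{25}$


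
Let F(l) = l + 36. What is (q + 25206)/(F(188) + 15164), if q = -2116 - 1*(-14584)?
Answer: 18837/7694 ≈ 2.4483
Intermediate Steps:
F(l) = 36 + l
q = 12468 (q = -2116 + 14584 = 12468)
(q + 25206)/(F(188) + 15164) = (12468 + 25206)/((36 + 188) + 15164) = 37674/(224 + 15164) = 37674/15388 = 37674*(1/15388) = 18837/7694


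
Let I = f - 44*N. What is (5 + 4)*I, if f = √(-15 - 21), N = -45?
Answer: 17820 + 54*I ≈ 17820.0 + 54.0*I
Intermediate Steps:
f = 6*I (f = √(-36) = 6*I ≈ 6.0*I)
I = 1980 + 6*I (I = 6*I - 44*(-45) = 6*I + 1980 = 1980 + 6*I ≈ 1980.0 + 6.0*I)
(5 + 4)*I = (5 + 4)*(1980 + 6*I) = 9*(1980 + 6*I) = 17820 + 54*I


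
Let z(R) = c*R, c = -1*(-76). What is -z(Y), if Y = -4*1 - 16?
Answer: 1520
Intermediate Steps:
c = 76
Y = -20 (Y = -4 - 16 = -20)
z(R) = 76*R
-z(Y) = -76*(-20) = -1*(-1520) = 1520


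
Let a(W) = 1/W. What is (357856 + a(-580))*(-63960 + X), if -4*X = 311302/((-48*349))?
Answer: -148247920056738177/6477440 ≈ -2.2887e+10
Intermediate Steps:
X = 155651/33504 (X = -155651/(2*((-48*349))) = -155651/(2*(-16752)) = -155651*(-1)/(2*16752) = -¼*(-155651/8376) = 155651/33504 ≈ 4.6457)
(357856 + a(-580))*(-63960 + X) = (357856 + 1/(-580))*(-63960 + 155651/33504) = (357856 - 1/580)*(-2142760189/33504) = (207556479/580)*(-2142760189/33504) = -148247920056738177/6477440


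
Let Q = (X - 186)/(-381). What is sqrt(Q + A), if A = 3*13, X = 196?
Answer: sqrt(5657469)/381 ≈ 6.2429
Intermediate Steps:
A = 39
Q = -10/381 (Q = (196 - 186)/(-381) = 10*(-1/381) = -10/381 ≈ -0.026247)
sqrt(Q + A) = sqrt(-10/381 + 39) = sqrt(14849/381) = sqrt(5657469)/381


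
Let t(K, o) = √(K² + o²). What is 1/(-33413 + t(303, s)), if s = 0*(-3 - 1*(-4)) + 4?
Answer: -33413/1116336744 - 5*√3673/1116336744 ≈ -3.0202e-5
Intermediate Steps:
s = 4 (s = 0*(-3 + 4) + 4 = 0*1 + 4 = 0 + 4 = 4)
1/(-33413 + t(303, s)) = 1/(-33413 + √(303² + 4²)) = 1/(-33413 + √(91809 + 16)) = 1/(-33413 + √91825) = 1/(-33413 + 5*√3673)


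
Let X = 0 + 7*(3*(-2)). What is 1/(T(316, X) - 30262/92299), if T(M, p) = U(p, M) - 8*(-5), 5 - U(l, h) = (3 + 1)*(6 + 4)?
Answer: 92299/431233 ≈ 0.21404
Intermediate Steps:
X = -42 (X = 0 + 7*(-6) = 0 - 42 = -42)
U(l, h) = -35 (U(l, h) = 5 - (3 + 1)*(6 + 4) = 5 - 4*10 = 5 - 1*40 = 5 - 40 = -35)
T(M, p) = 5 (T(M, p) = -35 - 8*(-5) = -35 + 40 = 5)
1/(T(316, X) - 30262/92299) = 1/(5 - 30262/92299) = 1/(431233/92299) = 92299/431233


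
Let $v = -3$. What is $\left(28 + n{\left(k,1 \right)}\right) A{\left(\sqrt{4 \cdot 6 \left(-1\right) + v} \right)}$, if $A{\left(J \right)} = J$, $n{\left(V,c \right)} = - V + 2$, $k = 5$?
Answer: $75 i \sqrt{3} \approx 129.9 i$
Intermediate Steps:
$n{\left(V,c \right)} = 2 - V$
$\left(28 + n{\left(k,1 \right)}\right) A{\left(\sqrt{4 \cdot 6 \left(-1\right) + v} \right)} = \left(28 + \left(2 - 5\right)\right) \sqrt{4 \cdot 6 \left(-1\right) - 3} = \left(28 + \left(2 - 5\right)\right) \sqrt{24 \left(-1\right) - 3} = \left(28 - 3\right) \sqrt{-24 - 3} = 25 \sqrt{-27} = 25 \cdot 3 i \sqrt{3} = 75 i \sqrt{3}$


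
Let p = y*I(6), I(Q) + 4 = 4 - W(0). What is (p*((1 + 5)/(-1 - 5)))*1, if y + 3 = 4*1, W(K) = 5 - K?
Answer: 5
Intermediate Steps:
I(Q) = -5 (I(Q) = -4 + (4 - (5 - 1*0)) = -4 + (4 - (5 + 0)) = -4 + (4 - 1*5) = -4 + (4 - 5) = -4 - 1 = -5)
y = 1 (y = -3 + 4*1 = -3 + 4 = 1)
p = -5 (p = 1*(-5) = -5)
(p*((1 + 5)/(-1 - 5)))*1 = -5*(1 + 5)/(-1 - 5)*1 = -30/(-6)*1 = -30*(-1)/6*1 = -5*(-1)*1 = 5*1 = 5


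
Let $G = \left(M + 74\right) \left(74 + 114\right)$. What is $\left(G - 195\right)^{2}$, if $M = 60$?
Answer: $624850009$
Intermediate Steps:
$G = 25192$ ($G = \left(60 + 74\right) \left(74 + 114\right) = 134 \cdot 188 = 25192$)
$\left(G - 195\right)^{2} = \left(25192 - 195\right)^{2} = 24997^{2} = 624850009$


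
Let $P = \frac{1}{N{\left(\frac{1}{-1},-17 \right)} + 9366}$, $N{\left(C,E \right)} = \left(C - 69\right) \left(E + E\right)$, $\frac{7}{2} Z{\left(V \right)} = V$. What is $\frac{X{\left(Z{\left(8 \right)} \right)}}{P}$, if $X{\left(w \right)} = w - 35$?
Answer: $-384262$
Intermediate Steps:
$Z{\left(V \right)} = \frac{2 V}{7}$
$N{\left(C,E \right)} = 2 E \left(-69 + C\right)$ ($N{\left(C,E \right)} = \left(-69 + C\right) 2 E = 2 E \left(-69 + C\right)$)
$X{\left(w \right)} = -35 + w$
$P = \frac{1}{11746}$ ($P = \frac{1}{2 \left(-17\right) \left(-69 + \frac{1}{-1}\right) + 9366} = \frac{1}{2 \left(-17\right) \left(-69 - 1\right) + 9366} = \frac{1}{2 \left(-17\right) \left(-70\right) + 9366} = \frac{1}{2380 + 9366} = \frac{1}{11746} \approx 8.5135 \cdot 10^{-5}$)
$\frac{X{\left(Z{\left(8 \right)} \right)}}{P} = \left(-35 + \frac{2}{7} \cdot 8\right) \frac{1}{\frac{1}{11746}} = \left(-35 + \frac{16}{7}\right) 11746 = \left(- \frac{229}{7}\right) 11746 = -384262$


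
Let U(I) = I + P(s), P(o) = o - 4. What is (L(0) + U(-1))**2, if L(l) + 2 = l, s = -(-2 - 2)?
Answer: 9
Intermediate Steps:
s = 4 (s = -1*(-4) = 4)
P(o) = -4 + o
L(l) = -2 + l
U(I) = I (U(I) = I + (-4 + 4) = I + 0 = I)
(L(0) + U(-1))**2 = ((-2 + 0) - 1)**2 = (-2 - 1)**2 = (-3)**2 = 9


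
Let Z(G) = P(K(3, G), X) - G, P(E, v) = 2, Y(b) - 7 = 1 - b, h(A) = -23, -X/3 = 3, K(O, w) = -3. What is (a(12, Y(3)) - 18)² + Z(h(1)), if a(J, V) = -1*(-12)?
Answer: 61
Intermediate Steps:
X = -9 (X = -3*3 = -9)
Y(b) = 8 - b (Y(b) = 7 + (1 - b) = 8 - b)
a(J, V) = 12
Z(G) = 2 - G
(a(12, Y(3)) - 18)² + Z(h(1)) = (12 - 18)² + (2 - 1*(-23)) = (-6)² + (2 + 23) = 36 + 25 = 61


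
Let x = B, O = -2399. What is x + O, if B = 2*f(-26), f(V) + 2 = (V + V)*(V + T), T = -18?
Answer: 2173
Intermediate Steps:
f(V) = -2 + 2*V*(-18 + V) (f(V) = -2 + (V + V)*(V - 18) = -2 + (2*V)*(-18 + V) = -2 + 2*V*(-18 + V))
B = 4572 (B = 2*(-2 - 36*(-26) + 2*(-26)**2) = 2*(-2 + 936 + 2*676) = 2*(-2 + 936 + 1352) = 2*2286 = 4572)
x = 4572
x + O = 4572 - 2399 = 2173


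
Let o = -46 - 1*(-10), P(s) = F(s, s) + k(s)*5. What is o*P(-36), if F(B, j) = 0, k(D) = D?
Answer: 6480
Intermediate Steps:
P(s) = 5*s (P(s) = 0 + s*5 = 0 + 5*s = 5*s)
o = -36 (o = -46 + 10 = -36)
o*P(-36) = -180*(-36) = -36*(-180) = 6480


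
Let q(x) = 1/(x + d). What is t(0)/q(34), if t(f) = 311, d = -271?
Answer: -73707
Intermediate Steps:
q(x) = 1/(-271 + x) (q(x) = 1/(x - 271) = 1/(-271 + x))
t(0)/q(34) = 311/(1/(-271 + 34)) = 311/(1/(-237)) = 311/(-1/237) = 311*(-237) = -73707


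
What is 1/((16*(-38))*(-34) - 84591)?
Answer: -1/63919 ≈ -1.5645e-5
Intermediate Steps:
1/((16*(-38))*(-34) - 84591) = 1/(-608*(-34) - 84591) = 1/(20672 - 84591) = 1/(-63919) = -1/63919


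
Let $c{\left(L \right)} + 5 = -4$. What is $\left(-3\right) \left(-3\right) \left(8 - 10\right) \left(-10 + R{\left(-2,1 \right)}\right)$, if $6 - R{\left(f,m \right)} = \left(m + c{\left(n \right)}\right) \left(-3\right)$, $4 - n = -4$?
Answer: $504$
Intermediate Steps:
$n = 8$ ($n = 4 - -4 = 4 + 4 = 8$)
$c{\left(L \right)} = -9$ ($c{\left(L \right)} = -5 - 4 = -9$)
$R{\left(f,m \right)} = -21 + 3 m$ ($R{\left(f,m \right)} = 6 - \left(m - 9\right) \left(-3\right) = 6 - \left(-9 + m\right) \left(-3\right) = 6 - \left(27 - 3 m\right) = 6 + \left(-27 + 3 m\right) = -21 + 3 m$)
$\left(-3\right) \left(-3\right) \left(8 - 10\right) \left(-10 + R{\left(-2,1 \right)}\right) = \left(-3\right) \left(-3\right) \left(8 - 10\right) \left(-10 + \left(-21 + 3 \cdot 1\right)\right) = 9 \left(- 2 \left(-10 + \left(-21 + 3\right)\right)\right) = 9 \left(- 2 \left(-10 - 18\right)\right) = 9 \left(\left(-2\right) \left(-28\right)\right) = 9 \cdot 56 = 504$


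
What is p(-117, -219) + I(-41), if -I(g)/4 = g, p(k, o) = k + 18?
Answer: 65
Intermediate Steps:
p(k, o) = 18 + k
I(g) = -4*g
p(-117, -219) + I(-41) = (18 - 117) - 4*(-41) = -99 + 164 = 65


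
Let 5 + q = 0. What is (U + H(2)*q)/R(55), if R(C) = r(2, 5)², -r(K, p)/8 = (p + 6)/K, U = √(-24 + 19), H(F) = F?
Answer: -5/968 + I*√5/1936 ≈ -0.0051653 + 0.001155*I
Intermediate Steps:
q = -5 (q = -5 + 0 = -5)
U = I*√5 (U = √(-5) = I*√5 ≈ 2.2361*I)
r(K, p) = -8*(6 + p)/K (r(K, p) = -8*(p + 6)/K = -8*(6 + p)/K)
R(C) = 1936 (R(C) = (8*(-6 - 1*5)/2)² = (8*(½)*(-6 - 5))² = (8*(½)*(-11))² = (-44)² = 1936)
(U + H(2)*q)/R(55) = (I*√5 + 2*(-5))/1936 = (I*√5 - 10)*(1/1936) = (-10 + I*√5)*(1/1936) = -5/968 + I*√5/1936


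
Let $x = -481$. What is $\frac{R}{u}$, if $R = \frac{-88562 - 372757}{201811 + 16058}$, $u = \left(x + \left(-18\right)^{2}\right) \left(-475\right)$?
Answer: $- \frac{153773}{5415860225} \approx -2.8393 \cdot 10^{-5}$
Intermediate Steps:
$u = 74575$ ($u = \left(-481 + \left(-18\right)^{2}\right) \left(-475\right) = \left(-481 + 324\right) \left(-475\right) = \left(-157\right) \left(-475\right) = 74575$)
$R = - \frac{153773}{72623}$ ($R = - \frac{461319}{217869} = \left(-461319\right) \frac{1}{217869} = - \frac{153773}{72623} \approx -2.1174$)
$\frac{R}{u} = - \frac{153773}{72623 \cdot 74575} = \left(- \frac{153773}{72623}\right) \frac{1}{74575} = - \frac{153773}{5415860225}$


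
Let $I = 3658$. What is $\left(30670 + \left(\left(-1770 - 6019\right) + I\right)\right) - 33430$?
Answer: $-6891$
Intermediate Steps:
$\left(30670 + \left(\left(-1770 - 6019\right) + I\right)\right) - 33430 = \left(30670 + \left(\left(-1770 - 6019\right) + 3658\right)\right) - 33430 = \left(30670 + \left(-7789 + 3658\right)\right) - 33430 = \left(30670 - 4131\right) - 33430 = 26539 - 33430 = -6891$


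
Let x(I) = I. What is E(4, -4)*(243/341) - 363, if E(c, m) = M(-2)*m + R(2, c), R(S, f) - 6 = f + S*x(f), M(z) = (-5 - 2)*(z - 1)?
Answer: -12711/31 ≈ -410.03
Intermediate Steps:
M(z) = 7 - 7*z (M(z) = -7*(-1 + z) = 7 - 7*z)
R(S, f) = 6 + f + S*f (R(S, f) = 6 + (f + S*f) = 6 + f + S*f)
E(c, m) = 6 + 3*c + 21*m (E(c, m) = (7 - 7*(-2))*m + (6 + c + 2*c) = (7 + 14)*m + (6 + 3*c) = 21*m + (6 + 3*c) = 6 + 3*c + 21*m)
E(4, -4)*(243/341) - 363 = (6 + 3*4 + 21*(-4))*(243/341) - 363 = (6 + 12 - 84)*(243*(1/341)) - 363 = -66*243/341 - 363 = -1458/31 - 363 = -12711/31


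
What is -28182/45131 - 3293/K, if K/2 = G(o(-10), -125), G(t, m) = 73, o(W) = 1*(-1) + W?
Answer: -152730955/6589126 ≈ -23.179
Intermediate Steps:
o(W) = -1 + W
K = 146 (K = 2*73 = 146)
-28182/45131 - 3293/K = -28182/45131 - 3293/146 = -152730955/6589126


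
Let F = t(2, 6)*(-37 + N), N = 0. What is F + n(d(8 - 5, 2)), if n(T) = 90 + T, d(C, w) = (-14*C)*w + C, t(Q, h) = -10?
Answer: 379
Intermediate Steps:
F = 370 (F = -10*(-37 + 0) = -10*(-37) = 370)
d(C, w) = C - 14*C*w (d(C, w) = -14*C*w + C = C - 14*C*w)
F + n(d(8 - 5, 2)) = 370 + (90 + (8 - 5)*(1 - 14*2)) = 370 + (90 + 3*(1 - 28)) = 370 + (90 + 3*(-27)) = 370 + (90 - 81) = 370 + 9 = 379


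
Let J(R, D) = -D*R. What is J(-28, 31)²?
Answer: 753424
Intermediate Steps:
J(R, D) = -D*R
J(-28, 31)² = (-1*31*(-28))² = 868² = 753424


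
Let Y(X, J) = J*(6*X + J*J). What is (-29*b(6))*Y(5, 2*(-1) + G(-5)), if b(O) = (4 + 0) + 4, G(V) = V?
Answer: 128296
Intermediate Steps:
b(O) = 8 (b(O) = 4 + 4 = 8)
Y(X, J) = J*(J**2 + 6*X) (Y(X, J) = J*(6*X + J**2) = J*(J**2 + 6*X))
(-29*b(6))*Y(5, 2*(-1) + G(-5)) = (-29*8)*((2*(-1) - 5)*((2*(-1) - 5)**2 + 6*5)) = -232*(-2 - 5)*((-2 - 5)**2 + 30) = -(-1624)*((-7)**2 + 30) = -(-1624)*(49 + 30) = -(-1624)*79 = -232*(-553) = 128296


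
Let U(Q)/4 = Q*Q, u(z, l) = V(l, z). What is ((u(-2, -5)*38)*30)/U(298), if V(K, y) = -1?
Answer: -285/88804 ≈ -0.0032093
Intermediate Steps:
u(z, l) = -1
U(Q) = 4*Q² (U(Q) = 4*(Q*Q) = 4*Q²)
((u(-2, -5)*38)*30)/U(298) = (-1*38*30)/((4*298²)) = (-38*30)/((4*88804)) = -1140/355216 = -1140*1/355216 = -285/88804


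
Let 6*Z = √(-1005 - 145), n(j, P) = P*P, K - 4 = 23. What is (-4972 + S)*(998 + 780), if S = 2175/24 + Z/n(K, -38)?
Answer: -34716339/4 + 4445*I*√46/4332 ≈ -8.6791e+6 + 6.9592*I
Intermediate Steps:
K = 27 (K = 4 + 23 = 27)
n(j, P) = P²
Z = 5*I*√46/6 (Z = √(-1005 - 145)/6 = √(-1150)/6 = (5*I*√46)/6 = 5*I*√46/6 ≈ 5.6519*I)
S = 725/8 + 5*I*√46/8664 (S = 2175/24 + (5*I*√46/6)/((-38)²) = 2175*(1/24) + (5*I*√46/6)/1444 = 725/8 + (5*I*√46/6)*(1/1444) = 725/8 + 5*I*√46/8664 ≈ 90.625 + 0.0039141*I)
(-4972 + S)*(998 + 780) = (-4972 + (725/8 + 5*I*√46/8664))*(998 + 780) = (-39051/8 + 5*I*√46/8664)*1778 = -34716339/4 + 4445*I*√46/4332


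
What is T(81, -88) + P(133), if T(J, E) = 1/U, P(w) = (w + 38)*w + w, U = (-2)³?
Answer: 183007/8 ≈ 22876.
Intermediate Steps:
U = -8
P(w) = w + w*(38 + w) (P(w) = (38 + w)*w + w = w*(38 + w) + w = w + w*(38 + w))
T(J, E) = -⅛ (T(J, E) = 1/(-8) = -⅛)
T(81, -88) + P(133) = -⅛ + 133*(39 + 133) = -⅛ + 133*172 = -⅛ + 22876 = 183007/8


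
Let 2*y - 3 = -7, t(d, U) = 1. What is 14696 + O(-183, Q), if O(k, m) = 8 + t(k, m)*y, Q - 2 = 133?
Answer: 14702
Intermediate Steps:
Q = 135 (Q = 2 + 133 = 135)
y = -2 (y = 3/2 + (1/2)*(-7) = 3/2 - 7/2 = -2)
O(k, m) = 6 (O(k, m) = 8 + 1*(-2) = 8 - 2 = 6)
14696 + O(-183, Q) = 14696 + 6 = 14702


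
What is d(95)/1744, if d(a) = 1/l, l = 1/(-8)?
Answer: -1/218 ≈ -0.0045872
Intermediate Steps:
l = -⅛ ≈ -0.12500
d(a) = -8 (d(a) = 1/(-⅛) = -8)
d(95)/1744 = -8/1744 = -8*1/1744 = -1/218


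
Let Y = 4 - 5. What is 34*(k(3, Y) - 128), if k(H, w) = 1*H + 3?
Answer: -4148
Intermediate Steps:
Y = -1
k(H, w) = 3 + H (k(H, w) = H + 3 = 3 + H)
34*(k(3, Y) - 128) = 34*((3 + 3) - 128) = 34*(6 - 128) = 34*(-122) = -4148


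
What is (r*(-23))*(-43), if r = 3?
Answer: 2967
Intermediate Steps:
(r*(-23))*(-43) = (3*(-23))*(-43) = -69*(-43) = 2967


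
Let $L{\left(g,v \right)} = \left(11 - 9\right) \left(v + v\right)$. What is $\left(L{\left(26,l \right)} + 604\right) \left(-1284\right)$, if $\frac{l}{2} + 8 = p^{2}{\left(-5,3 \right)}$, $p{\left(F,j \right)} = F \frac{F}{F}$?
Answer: $-950160$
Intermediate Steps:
$p{\left(F,j \right)} = F$ ($p{\left(F,j \right)} = F 1 = F$)
$l = 34$ ($l = -16 + 2 \left(-5\right)^{2} = -16 + 2 \cdot 25 = -16 + 50 = 34$)
$L{\left(g,v \right)} = 4 v$ ($L{\left(g,v \right)} = 2 \cdot 2 v = 4 v$)
$\left(L{\left(26,l \right)} + 604\right) \left(-1284\right) = \left(4 \cdot 34 + 604\right) \left(-1284\right) = \left(136 + 604\right) \left(-1284\right) = 740 \left(-1284\right) = -950160$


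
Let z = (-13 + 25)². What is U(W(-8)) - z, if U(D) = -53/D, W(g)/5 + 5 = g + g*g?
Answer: -36773/255 ≈ -144.21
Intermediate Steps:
W(g) = -25 + 5*g + 5*g² (W(g) = -25 + 5*(g + g*g) = -25 + 5*(g + g²) = -25 + (5*g + 5*g²) = -25 + 5*g + 5*g²)
z = 144 (z = 12² = 144)
U(W(-8)) - z = -53/(-25 + 5*(-8) + 5*(-8)²) - 1*144 = -53/(-25 - 40 + 5*64) - 144 = -53/(-25 - 40 + 320) - 144 = -53/255 - 144 = -36773/255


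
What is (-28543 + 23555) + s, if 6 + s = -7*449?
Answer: -8137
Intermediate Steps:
s = -3149 (s = -6 - 7*449 = -6 - 3143 = -3149)
(-28543 + 23555) + s = (-28543 + 23555) - 3149 = -4988 - 3149 = -8137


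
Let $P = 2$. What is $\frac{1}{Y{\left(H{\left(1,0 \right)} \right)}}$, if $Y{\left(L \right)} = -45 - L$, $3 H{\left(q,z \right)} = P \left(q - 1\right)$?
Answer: $- \frac{1}{45} \approx -0.022222$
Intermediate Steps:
$H{\left(q,z \right)} = - \frac{2}{3} + \frac{2 q}{3}$ ($H{\left(q,z \right)} = \frac{2 \left(q - 1\right)}{3} = \frac{2 \left(-1 + q\right)}{3} = \frac{-2 + 2 q}{3} = - \frac{2}{3} + \frac{2 q}{3}$)
$\frac{1}{Y{\left(H{\left(1,0 \right)} \right)}} = \frac{1}{-45 - \left(- \frac{2}{3} + \frac{2}{3} \cdot 1\right)} = \frac{1}{-45 - \left(- \frac{2}{3} + \frac{2}{3}\right)} = \frac{1}{-45 - 0} = \frac{1}{-45 + 0} = \frac{1}{-45} = - \frac{1}{45}$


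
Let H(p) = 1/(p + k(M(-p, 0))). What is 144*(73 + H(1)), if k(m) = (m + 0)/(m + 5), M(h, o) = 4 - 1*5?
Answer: 10704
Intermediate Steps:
M(h, o) = -1 (M(h, o) = 4 - 5 = -1)
k(m) = m/(5 + m)
H(p) = 1/(-¼ + p) (H(p) = 1/(p - 1/(5 - 1)) = 1/(p - 1/4) = 1/(p - 1*¼) = 1/(p - ¼) = 1/(-¼ + p))
144*(73 + H(1)) = 144*(73 + 4/(-1 + 4*1)) = 144*(73 + 4/(-1 + 4)) = 144*(73 + 4/3) = 144*(223/3) = 10704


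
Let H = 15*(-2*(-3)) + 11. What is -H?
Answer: -101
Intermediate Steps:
H = 101 (H = 15*6 + 11 = 90 + 11 = 101)
-H = -1*101 = -101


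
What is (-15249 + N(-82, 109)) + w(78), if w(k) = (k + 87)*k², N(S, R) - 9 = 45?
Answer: 988665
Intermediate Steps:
N(S, R) = 54 (N(S, R) = 9 + 45 = 54)
w(k) = k²*(87 + k) (w(k) = (87 + k)*k² = k²*(87 + k))
(-15249 + N(-82, 109)) + w(78) = (-15249 + 54) + 78²*(87 + 78) = -15195 + 6084*165 = -15195 + 1003860 = 988665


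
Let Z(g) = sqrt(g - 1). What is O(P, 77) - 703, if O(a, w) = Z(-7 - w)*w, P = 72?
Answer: -703 + 77*I*sqrt(85) ≈ -703.0 + 709.91*I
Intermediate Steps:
Z(g) = sqrt(-1 + g)
O(a, w) = w*sqrt(-8 - w) (O(a, w) = sqrt(-1 + (-7 - w))*w = sqrt(-8 - w)*w = w*sqrt(-8 - w))
O(P, 77) - 703 = 77*sqrt(-8 - 1*77) - 703 = 77*sqrt(-8 - 77) - 703 = 77*sqrt(-85) - 703 = 77*(I*sqrt(85)) - 703 = 77*I*sqrt(85) - 703 = -703 + 77*I*sqrt(85)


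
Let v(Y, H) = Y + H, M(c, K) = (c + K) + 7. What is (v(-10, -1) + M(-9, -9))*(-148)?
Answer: 3256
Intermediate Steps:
M(c, K) = 7 + K + c (M(c, K) = (K + c) + 7 = 7 + K + c)
v(Y, H) = H + Y
(v(-10, -1) + M(-9, -9))*(-148) = ((-1 - 10) + (7 - 9 - 9))*(-148) = (-11 - 11)*(-148) = -22*(-148) = 3256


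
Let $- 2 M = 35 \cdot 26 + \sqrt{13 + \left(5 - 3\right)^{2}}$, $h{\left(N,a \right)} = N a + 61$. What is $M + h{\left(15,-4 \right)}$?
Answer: $-454 - \frac{\sqrt{17}}{2} \approx -456.06$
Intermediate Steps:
$h{\left(N,a \right)} = 61 + N a$
$M = -455 - \frac{\sqrt{17}}{2}$ ($M = - \frac{35 \cdot 26 + \sqrt{13 + \left(5 - 3\right)^{2}}}{2} = - \frac{910 + \sqrt{13 + 2^{2}}}{2} = - \frac{910 + \sqrt{13 + 4}}{2} = - \frac{910 + \sqrt{17}}{2} = -455 - \frac{\sqrt{17}}{2} \approx -457.06$)
$M + h{\left(15,-4 \right)} = \left(-455 - \frac{\sqrt{17}}{2}\right) + \left(61 + 15 \left(-4\right)\right) = \left(-455 - \frac{\sqrt{17}}{2}\right) + \left(61 - 60\right) = \left(-455 - \frac{\sqrt{17}}{2}\right) + 1 = -454 - \frac{\sqrt{17}}{2}$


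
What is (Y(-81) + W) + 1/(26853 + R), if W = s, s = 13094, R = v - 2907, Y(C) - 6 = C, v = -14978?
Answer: 116754393/8968 ≈ 13019.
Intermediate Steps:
Y(C) = 6 + C
R = -17885 (R = -14978 - 2907 = -17885)
W = 13094
(Y(-81) + W) + 1/(26853 + R) = ((6 - 81) + 13094) + 1/(26853 - 17885) = (-75 + 13094) + 1/8968 = 13019 + 1/8968 = 116754393/8968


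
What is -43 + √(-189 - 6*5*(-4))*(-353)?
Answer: -43 - 353*I*√69 ≈ -43.0 - 2932.2*I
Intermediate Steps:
-43 + √(-189 - 6*5*(-4))*(-353) = -43 + √(-189 - 30*(-4))*(-353) = -43 + √(-189 + 120)*(-353) = -43 + √(-69)*(-353) = -43 + (I*√69)*(-353) = -43 - 353*I*√69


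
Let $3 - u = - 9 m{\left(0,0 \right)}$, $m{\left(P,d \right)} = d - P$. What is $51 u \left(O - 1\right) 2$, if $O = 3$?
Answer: $612$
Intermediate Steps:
$u = 3$ ($u = 3 - - 9 \left(0 - 0\right) = 3 - - 9 \left(0 + 0\right) = 3 - \left(-9\right) 0 = 3 - 0 = 3 + 0 = 3$)
$51 u \left(O - 1\right) 2 = 51 \cdot 3 \left(3 - 1\right) 2 = 153 \cdot 2 \cdot 2 = 153 \cdot 4 = 612$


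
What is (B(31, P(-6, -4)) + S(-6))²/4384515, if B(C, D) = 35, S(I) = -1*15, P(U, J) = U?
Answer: 80/876903 ≈ 9.1230e-5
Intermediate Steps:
S(I) = -15
(B(31, P(-6, -4)) + S(-6))²/4384515 = (35 - 15)²/4384515 = 20²*(1/4384515) = 400*(1/4384515) = 80/876903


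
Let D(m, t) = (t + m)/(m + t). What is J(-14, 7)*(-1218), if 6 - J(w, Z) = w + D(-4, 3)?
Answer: -23142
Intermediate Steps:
D(m, t) = 1 (D(m, t) = (m + t)/(m + t) = 1)
J(w, Z) = 5 - w (J(w, Z) = 6 - (w + 1) = 6 - (1 + w) = 6 + (-1 - w) = 5 - w)
J(-14, 7)*(-1218) = (5 - 1*(-14))*(-1218) = (5 + 14)*(-1218) = 19*(-1218) = -23142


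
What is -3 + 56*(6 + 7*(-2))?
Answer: -451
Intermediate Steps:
-3 + 56*(6 + 7*(-2)) = -3 + 56*(6 - 14) = -3 + 56*(-8) = -3 - 448 = -451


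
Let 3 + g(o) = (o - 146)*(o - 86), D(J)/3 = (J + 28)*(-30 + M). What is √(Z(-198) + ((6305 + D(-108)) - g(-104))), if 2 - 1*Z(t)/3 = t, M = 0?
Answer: 4*I*√2087 ≈ 182.73*I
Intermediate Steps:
D(J) = -2520 - 90*J (D(J) = 3*((J + 28)*(-30 + 0)) = 3*((28 + J)*(-30)) = 3*(-840 - 30*J) = -2520 - 90*J)
Z(t) = 6 - 3*t
g(o) = -3 + (-146 + o)*(-86 + o) (g(o) = -3 + (o - 146)*(o - 86) = -3 + (-146 + o)*(-86 + o))
√(Z(-198) + ((6305 + D(-108)) - g(-104))) = √((6 - 3*(-198)) + ((6305 + (-2520 - 90*(-108))) - (12553 + (-104)² - 232*(-104)))) = √((6 + 594) + ((6305 + (-2520 + 9720)) - (12553 + 10816 + 24128))) = √(600 + ((6305 + 7200) - 1*47497)) = √(600 + (13505 - 47497)) = √(600 - 33992) = √(-33392) = 4*I*√2087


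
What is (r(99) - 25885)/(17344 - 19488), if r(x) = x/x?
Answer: 6471/536 ≈ 12.073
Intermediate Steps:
r(x) = 1
(r(99) - 25885)/(17344 - 19488) = (1 - 25885)/(17344 - 19488) = -25884/(-2144) = -25884*(-1/2144) = 6471/536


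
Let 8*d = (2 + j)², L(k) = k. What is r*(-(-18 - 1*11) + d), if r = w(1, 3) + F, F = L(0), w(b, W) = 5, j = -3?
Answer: 1165/8 ≈ 145.63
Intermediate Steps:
d = ⅛ (d = (2 - 3)²/8 = (⅛)*(-1)² = (⅛)*1 = ⅛ ≈ 0.12500)
F = 0
r = 5 (r = 5 + 0 = 5)
r*(-(-18 - 1*11) + d) = 5*(-(-18 - 1*11) + ⅛) = 5*(-(-18 - 11) + ⅛) = 5*(-1*(-29) + ⅛) = 5*(29 + ⅛) = 5*(233/8) = 1165/8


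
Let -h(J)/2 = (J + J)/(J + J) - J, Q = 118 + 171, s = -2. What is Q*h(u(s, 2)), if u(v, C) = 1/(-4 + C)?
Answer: -867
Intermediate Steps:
Q = 289
h(J) = -2 + 2*J (h(J) = -2*((J + J)/(J + J) - J) = -2*((2*J)/((2*J)) - J) = -2*((2*J)*(1/(2*J)) - J) = -2*(1 - J) = -2 + 2*J)
Q*h(u(s, 2)) = 289*(-2 + 2/(-4 + 2)) = 289*(-2 + 2/(-2)) = 289*(-2 + 2*(-½)) = 289*(-2 - 1) = 289*(-3) = -867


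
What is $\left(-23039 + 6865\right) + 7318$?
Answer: $-8856$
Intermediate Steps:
$\left(-23039 + 6865\right) + 7318 = -16174 + 7318 = -8856$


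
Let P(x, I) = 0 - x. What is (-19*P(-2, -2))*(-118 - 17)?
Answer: 5130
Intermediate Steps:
P(x, I) = -x
(-19*P(-2, -2))*(-118 - 17) = (-(-19)*(-2))*(-118 - 17) = -19*2*(-135) = -38*(-135) = 5130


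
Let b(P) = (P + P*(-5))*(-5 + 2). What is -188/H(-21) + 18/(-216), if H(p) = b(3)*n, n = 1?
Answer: -191/36 ≈ -5.3056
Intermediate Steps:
b(P) = 12*P (b(P) = (P - 5*P)*(-3) = -4*P*(-3) = 12*P)
H(p) = 36 (H(p) = (12*3)*1 = 36*1 = 36)
-188/H(-21) + 18/(-216) = -188/36 + 18/(-216) = -188*1/36 + 18*(-1/216) = -47/9 - 1/12 = -191/36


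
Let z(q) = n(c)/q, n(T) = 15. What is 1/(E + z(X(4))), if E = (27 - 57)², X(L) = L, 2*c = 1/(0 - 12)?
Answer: 4/3615 ≈ 0.0011065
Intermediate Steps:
c = -1/24 (c = 1/(2*(0 - 12)) = (½)/(-12) = (½)*(-1/12) = -1/24 ≈ -0.041667)
z(q) = 15/q
E = 900 (E = (-30)² = 900)
1/(E + z(X(4))) = 1/(900 + 15/4) = 1/(3615/4) = 4/3615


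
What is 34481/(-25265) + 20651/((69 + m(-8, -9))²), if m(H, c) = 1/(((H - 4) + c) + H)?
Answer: 60173132023/20212000000 ≈ 2.9771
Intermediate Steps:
m(H, c) = 1/(-4 + c + 2*H) (m(H, c) = 1/(((-4 + H) + c) + H) = 1/((-4 + H + c) + H) = 1/(-4 + c + 2*H))
34481/(-25265) + 20651/((69 + m(-8, -9))²) = 34481/(-25265) + 20651/((69 + 1/(-4 - 9 + 2*(-8)))²) = 34481*(-1/25265) + 20651/((69 + 1/(-4 - 9 - 16))²) = -34481/25265 + 20651/((69 + 1/(-29))²) = -34481/25265 + 20651/((69 - 1/29)²) = -34481/25265 + 20651/((2000/29)²) = -34481/25265 + 20651/(4000000/841) = -34481/25265 + 20651*(841/4000000) = -34481/25265 + 17367491/4000000 = 60173132023/20212000000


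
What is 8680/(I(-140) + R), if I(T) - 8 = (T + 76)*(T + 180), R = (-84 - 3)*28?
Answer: -2170/1247 ≈ -1.7402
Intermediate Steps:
R = -2436 (R = -87*28 = -2436)
I(T) = 8 + (76 + T)*(180 + T) (I(T) = 8 + (T + 76)*(T + 180) = 8 + (76 + T)*(180 + T))
8680/(I(-140) + R) = 8680/((13688 + (-140)**2 + 256*(-140)) - 2436) = 8680/((13688 + 19600 - 35840) - 2436) = 8680/(-2552 - 2436) = 8680/(-4988) = 8680*(-1/4988) = -2170/1247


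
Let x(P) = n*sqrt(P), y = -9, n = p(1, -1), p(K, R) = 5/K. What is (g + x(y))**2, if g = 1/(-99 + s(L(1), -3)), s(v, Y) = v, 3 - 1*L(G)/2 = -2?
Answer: (-1 + 1335*I)**2/7921 ≈ -225.0 - 0.33708*I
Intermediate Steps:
n = 5 (n = 5/1 = 5*1 = 5)
L(G) = 10 (L(G) = 6 - 2*(-2) = 6 + 4 = 10)
x(P) = 5*sqrt(P)
g = -1/89 (g = 1/(-99 + 10) = 1/(-89) = -1/89 ≈ -0.011236)
(g + x(y))**2 = (-1/89 + 5*sqrt(-9))**2 = (-1/89 + 5*(3*I))**2 = (-1/89 + 15*I)**2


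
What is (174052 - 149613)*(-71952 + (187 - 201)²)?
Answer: -1753644884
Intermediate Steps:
(174052 - 149613)*(-71952 + (187 - 201)²) = 24439*(-71952 + (-14)²) = 24439*(-71952 + 196) = 24439*(-71756) = -1753644884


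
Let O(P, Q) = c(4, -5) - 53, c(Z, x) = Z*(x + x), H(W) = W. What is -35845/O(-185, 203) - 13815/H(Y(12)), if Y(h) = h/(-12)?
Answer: 1320640/93 ≈ 14200.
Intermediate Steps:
Y(h) = -h/12 (Y(h) = h*(-1/12) = -h/12)
c(Z, x) = 2*Z*x (c(Z, x) = Z*(2*x) = 2*Z*x)
O(P, Q) = -93 (O(P, Q) = 2*4*(-5) - 53 = -40 - 53 = -93)
-35845/O(-185, 203) - 13815/H(Y(12)) = -35845/(-93) - 13815/((-1/12*12)) = -35845*(-1/93) - 13815/(-1) = 35845/93 - 13815*(-1) = 35845/93 + 13815 = 1320640/93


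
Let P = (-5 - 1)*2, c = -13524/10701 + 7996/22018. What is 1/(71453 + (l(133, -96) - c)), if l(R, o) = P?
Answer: 39269103/2805459355129 ≈ 1.3997e-5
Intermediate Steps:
c = -35367706/39269103 (c = -13524*1/10701 + 7996*(1/22018) = -4508/3567 + 3998/11009 = -35367706/39269103 ≈ -0.90065)
P = -12 (P = -6*2 = -12)
l(R, o) = -12
1/(71453 + (l(133, -96) - c)) = 1/(71453 + (-12 - 1*(-35367706/39269103))) = 1/(71453 + (-12 + 35367706/39269103)) = 1/(71453 - 435861530/39269103) = 1/(2805459355129/39269103) = 39269103/2805459355129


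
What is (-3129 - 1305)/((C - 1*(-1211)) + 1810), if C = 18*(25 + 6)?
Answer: -1478/1193 ≈ -1.2389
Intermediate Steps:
C = 558 (C = 18*31 = 558)
(-3129 - 1305)/((C - 1*(-1211)) + 1810) = (-3129 - 1305)/((558 - 1*(-1211)) + 1810) = -4434/((558 + 1211) + 1810) = -4434/(1769 + 1810) = -4434/3579 = -4434*1/3579 = -1478/1193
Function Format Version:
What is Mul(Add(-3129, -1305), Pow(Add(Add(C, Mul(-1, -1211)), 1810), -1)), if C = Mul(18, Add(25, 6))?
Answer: Rational(-1478, 1193) ≈ -1.2389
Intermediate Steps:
C = 558 (C = Mul(18, 31) = 558)
Mul(Add(-3129, -1305), Pow(Add(Add(C, Mul(-1, -1211)), 1810), -1)) = Mul(Add(-3129, -1305), Pow(Add(Add(558, Mul(-1, -1211)), 1810), -1)) = Mul(-4434, Pow(Add(Add(558, 1211), 1810), -1)) = Mul(-4434, Pow(Add(1769, 1810), -1)) = Mul(-4434, Pow(3579, -1)) = Mul(-4434, Rational(1, 3579)) = Rational(-1478, 1193)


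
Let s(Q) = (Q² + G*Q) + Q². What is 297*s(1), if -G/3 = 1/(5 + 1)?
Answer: 891/2 ≈ 445.50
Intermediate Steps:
G = -½ (G = -3/(5 + 1) = -3/6 = -3*⅙ = -½ ≈ -0.50000)
s(Q) = 2*Q² - Q/2 (s(Q) = (Q² - Q/2) + Q² = 2*Q² - Q/2)
297*s(1) = 297*((½)*1*(-1 + 4*1)) = 297*((½)*1*(-1 + 4)) = 297*((½)*1*3) = 297*(3/2) = 891/2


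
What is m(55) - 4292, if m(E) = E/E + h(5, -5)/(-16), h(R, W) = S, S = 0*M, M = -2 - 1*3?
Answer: -4291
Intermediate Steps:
M = -5 (M = -2 - 3 = -5)
S = 0 (S = 0*(-5) = 0)
h(R, W) = 0
m(E) = 1 (m(E) = E/E + 0/(-16) = 1 + 0*(-1/16) = 1 + 0 = 1)
m(55) - 4292 = 1 - 4292 = -4291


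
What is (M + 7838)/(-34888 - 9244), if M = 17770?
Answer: -582/1003 ≈ -0.58026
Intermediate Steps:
(M + 7838)/(-34888 - 9244) = (17770 + 7838)/(-34888 - 9244) = 25608/(-44132) = 25608*(-1/44132) = -582/1003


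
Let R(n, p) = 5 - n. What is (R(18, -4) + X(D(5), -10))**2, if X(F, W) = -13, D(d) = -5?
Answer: 676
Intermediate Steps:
(R(18, -4) + X(D(5), -10))**2 = ((5 - 1*18) - 13)**2 = ((5 - 18) - 13)**2 = (-13 - 13)**2 = (-26)**2 = 676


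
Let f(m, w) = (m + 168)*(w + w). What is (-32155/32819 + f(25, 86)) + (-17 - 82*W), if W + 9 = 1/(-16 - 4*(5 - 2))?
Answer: 15584603731/459466 ≈ 33919.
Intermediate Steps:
f(m, w) = 2*w*(168 + m) (f(m, w) = (168 + m)*(2*w) = 2*w*(168 + m))
W = -253/28 (W = -9 + 1/(-16 - 4*(5 - 2)) = -9 + 1/(-16 - 4*3) = -9 + 1/(-16 - 12) = -9 + 1/(-28) = -9 - 1/28 = -253/28 ≈ -9.0357)
(-32155/32819 + f(25, 86)) + (-17 - 82*W) = (-32155/32819 + 2*86*(168 + 25)) + (-17 - 82*(-253/28)) = (-32155*1/32819 + 2*86*193) + (-17 + 10373/14) = (-32155/32819 + 33196) + 10135/14 = 1089427369/32819 + 10135/14 = 15584603731/459466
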